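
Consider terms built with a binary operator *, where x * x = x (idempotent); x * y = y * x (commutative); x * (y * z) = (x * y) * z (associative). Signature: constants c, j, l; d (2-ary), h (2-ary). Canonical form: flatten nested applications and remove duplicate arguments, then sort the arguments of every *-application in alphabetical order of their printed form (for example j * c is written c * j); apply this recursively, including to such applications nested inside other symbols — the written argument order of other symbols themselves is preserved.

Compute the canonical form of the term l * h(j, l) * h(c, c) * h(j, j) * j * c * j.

Drop duplicates:  drop duplicate j
Sort:  c * h(c, c) * h(j, j) * h(j, l) * j * l

Answer: c * h(c, c) * h(j, j) * h(j, l) * j * l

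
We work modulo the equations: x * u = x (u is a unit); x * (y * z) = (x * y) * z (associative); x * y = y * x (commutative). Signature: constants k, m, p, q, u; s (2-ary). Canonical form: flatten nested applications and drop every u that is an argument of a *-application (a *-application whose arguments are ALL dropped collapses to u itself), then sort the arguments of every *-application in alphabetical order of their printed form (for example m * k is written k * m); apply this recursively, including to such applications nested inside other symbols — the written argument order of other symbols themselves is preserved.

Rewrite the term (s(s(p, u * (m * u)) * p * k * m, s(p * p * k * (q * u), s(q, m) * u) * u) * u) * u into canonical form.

Answer: s(k * m * p * s(p, m), s(k * p * p * q, s(q, m)))

Derivation:
Merge nested applications:  s(s(p, u * (m * u)) * p * k * m, s(p * p * k * (q * u), s(q, m) * u) * u) * u * u
Canonicalize subterm:  s(s(p, u * (m * u)) * p * k * m, s(p * p * k * (q * u), s(q, m) * u) * u)  →  s(k * m * p * s(p, m), s(k * p * p * q, s(q, m)))
Units out:  drop u (×2)
Order the arguments:  s(k * m * p * s(p, m), s(k * p * p * q, s(q, m)))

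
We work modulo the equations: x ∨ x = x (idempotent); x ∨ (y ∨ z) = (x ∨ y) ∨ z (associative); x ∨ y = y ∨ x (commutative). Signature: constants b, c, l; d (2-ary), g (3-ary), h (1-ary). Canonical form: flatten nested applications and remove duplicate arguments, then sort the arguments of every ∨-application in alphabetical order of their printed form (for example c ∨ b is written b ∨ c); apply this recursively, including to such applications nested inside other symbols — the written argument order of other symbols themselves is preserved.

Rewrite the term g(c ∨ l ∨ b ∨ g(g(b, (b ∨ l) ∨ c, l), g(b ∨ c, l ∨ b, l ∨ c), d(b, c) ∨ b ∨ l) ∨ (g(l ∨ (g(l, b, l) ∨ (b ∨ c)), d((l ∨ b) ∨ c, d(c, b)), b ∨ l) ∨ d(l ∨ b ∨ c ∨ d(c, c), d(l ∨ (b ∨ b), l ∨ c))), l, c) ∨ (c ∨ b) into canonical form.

Un-nest:  g(c ∨ l ∨ b ∨ g(g(b, (b ∨ l) ∨ c, l), g(b ∨ c, l ∨ b, l ∨ c), d(b, c) ∨ b ∨ l) ∨ (g(l ∨ (g(l, b, l) ∨ (b ∨ c)), d((l ∨ b) ∨ c, d(c, b)), b ∨ l) ∨ d(l ∨ b ∨ c ∨ d(c, c), d(l ∨ (b ∨ b), l ∨ c))), l, c) ∨ c ∨ b
Inside:  g(c ∨ l ∨ b ∨ g(g(b, (b ∨ l) ∨ c, l), g(b ∨ c, l ∨ b, l ∨ c), d(b, c) ∨ b ∨ l) ∨ (g(l ∨ (g(l, b, l) ∨ (b ∨ c)), d((l ∨ b) ∨ c, d(c, b)), b ∨ l) ∨ d(l ∨ b ∨ c ∨ d(c, c), d(l ∨ (b ∨ b), l ∨ c))), l, c)  →  g(b ∨ c ∨ d(b ∨ c ∨ d(c, c) ∨ l, d(b ∨ l, c ∨ l)) ∨ g(b ∨ c ∨ g(l, b, l) ∨ l, d(b ∨ c ∨ l, d(c, b)), b ∨ l) ∨ g(g(b, b ∨ c ∨ l, l), g(b ∨ c, b ∨ l, c ∨ l), b ∨ d(b, c) ∨ l) ∨ l, l, c)
Order the arguments:  b ∨ c ∨ g(b ∨ c ∨ d(b ∨ c ∨ d(c, c) ∨ l, d(b ∨ l, c ∨ l)) ∨ g(b ∨ c ∨ g(l, b, l) ∨ l, d(b ∨ c ∨ l, d(c, b)), b ∨ l) ∨ g(g(b, b ∨ c ∨ l, l), g(b ∨ c, b ∨ l, c ∨ l), b ∨ d(b, c) ∨ l) ∨ l, l, c)

Answer: b ∨ c ∨ g(b ∨ c ∨ d(b ∨ c ∨ d(c, c) ∨ l, d(b ∨ l, c ∨ l)) ∨ g(b ∨ c ∨ g(l, b, l) ∨ l, d(b ∨ c ∨ l, d(c, b)), b ∨ l) ∨ g(g(b, b ∨ c ∨ l, l), g(b ∨ c, b ∨ l, c ∨ l), b ∨ d(b, c) ∨ l) ∨ l, l, c)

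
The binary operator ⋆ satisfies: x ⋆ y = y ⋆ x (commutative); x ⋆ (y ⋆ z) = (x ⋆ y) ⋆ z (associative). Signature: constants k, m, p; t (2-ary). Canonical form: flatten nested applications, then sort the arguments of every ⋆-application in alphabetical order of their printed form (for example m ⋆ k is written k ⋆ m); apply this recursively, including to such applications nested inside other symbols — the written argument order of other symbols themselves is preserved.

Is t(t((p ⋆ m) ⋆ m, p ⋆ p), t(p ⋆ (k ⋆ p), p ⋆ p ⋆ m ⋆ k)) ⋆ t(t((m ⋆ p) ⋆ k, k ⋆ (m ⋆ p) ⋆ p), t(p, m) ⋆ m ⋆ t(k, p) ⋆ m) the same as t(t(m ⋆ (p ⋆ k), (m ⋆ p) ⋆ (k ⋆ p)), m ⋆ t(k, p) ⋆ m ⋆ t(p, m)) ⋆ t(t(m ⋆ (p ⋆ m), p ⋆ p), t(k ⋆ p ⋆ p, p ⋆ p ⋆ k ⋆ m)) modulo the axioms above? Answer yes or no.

Left:  t(t((p ⋆ m) ⋆ m, p ⋆ p), t(p ⋆ (k ⋆ p), p ⋆ p ⋆ m ⋆ k)) ⋆ t(t((m ⋆ p) ⋆ k, k ⋆ (m ⋆ p) ⋆ p), t(p, m) ⋆ m ⋆ t(k, p) ⋆ m)
  Simplify inside:  t(t((p ⋆ m) ⋆ m, p ⋆ p), t(p ⋆ (k ⋆ p), p ⋆ p ⋆ m ⋆ k))  →  t(t(m ⋆ m ⋆ p, p ⋆ p), t(k ⋆ p ⋆ p, k ⋆ m ⋆ p ⋆ p))
  Inside:  t(t((m ⋆ p) ⋆ k, k ⋆ (m ⋆ p) ⋆ p), t(p, m) ⋆ m ⋆ t(k, p) ⋆ m)  →  t(t(k ⋆ m ⋆ p, k ⋆ m ⋆ p ⋆ p), m ⋆ m ⋆ t(k, p) ⋆ t(p, m))
  Sort arguments:  t(t(k ⋆ m ⋆ p, k ⋆ m ⋆ p ⋆ p), m ⋆ m ⋆ t(k, p) ⋆ t(p, m)) ⋆ t(t(m ⋆ m ⋆ p, p ⋆ p), t(k ⋆ p ⋆ p, k ⋆ m ⋆ p ⋆ p))
Right:  t(t(m ⋆ (p ⋆ k), (m ⋆ p) ⋆ (k ⋆ p)), m ⋆ t(k, p) ⋆ m ⋆ t(p, m)) ⋆ t(t(m ⋆ (p ⋆ m), p ⋆ p), t(k ⋆ p ⋆ p, p ⋆ p ⋆ k ⋆ m))
  Canonicalize subterm:  t(t(m ⋆ (p ⋆ k), (m ⋆ p) ⋆ (k ⋆ p)), m ⋆ t(k, p) ⋆ m ⋆ t(p, m))  →  t(t(k ⋆ m ⋆ p, k ⋆ m ⋆ p ⋆ p), m ⋆ m ⋆ t(k, p) ⋆ t(p, m))
  Simplify inside:  t(t(m ⋆ (p ⋆ m), p ⋆ p), t(k ⋆ p ⋆ p, p ⋆ p ⋆ k ⋆ m))  →  t(t(m ⋆ m ⋆ p, p ⋆ p), t(k ⋆ p ⋆ p, k ⋆ m ⋆ p ⋆ p))
  Sort arguments:  t(t(k ⋆ m ⋆ p, k ⋆ m ⋆ p ⋆ p), m ⋆ m ⋆ t(k, p) ⋆ t(p, m)) ⋆ t(t(m ⋆ m ⋆ p, p ⋆ p), t(k ⋆ p ⋆ p, k ⋆ m ⋆ p ⋆ p))

Answer: yes — both canonical forms are t(t(k ⋆ m ⋆ p, k ⋆ m ⋆ p ⋆ p), m ⋆ m ⋆ t(k, p) ⋆ t(p, m)) ⋆ t(t(m ⋆ m ⋆ p, p ⋆ p), t(k ⋆ p ⋆ p, k ⋆ m ⋆ p ⋆ p))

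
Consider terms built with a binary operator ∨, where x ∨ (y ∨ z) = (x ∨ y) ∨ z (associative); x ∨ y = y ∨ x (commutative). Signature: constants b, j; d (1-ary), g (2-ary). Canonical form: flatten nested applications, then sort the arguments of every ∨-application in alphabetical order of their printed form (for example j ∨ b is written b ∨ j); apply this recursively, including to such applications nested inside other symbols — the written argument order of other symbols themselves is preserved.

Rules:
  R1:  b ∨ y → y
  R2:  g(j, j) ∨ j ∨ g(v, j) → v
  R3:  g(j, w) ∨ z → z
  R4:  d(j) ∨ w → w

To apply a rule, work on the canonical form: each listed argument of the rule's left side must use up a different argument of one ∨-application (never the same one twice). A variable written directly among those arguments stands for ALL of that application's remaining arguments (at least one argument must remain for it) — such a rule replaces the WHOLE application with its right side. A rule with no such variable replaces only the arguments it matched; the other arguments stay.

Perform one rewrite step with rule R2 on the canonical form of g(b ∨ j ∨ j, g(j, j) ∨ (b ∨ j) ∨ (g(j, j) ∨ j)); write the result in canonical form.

Answer: g(b ∨ j ∨ j, b ∨ j ∨ j)

Derivation:
Canonical form:  g(b ∨ j ∨ j, b ∨ g(j, j) ∨ g(j, j) ∨ j ∨ j)
Match R2:  consume g(j, j), g(j, j), j;  v := j
Giving:  g(b ∨ j ∨ j, b ∨ j ∨ j)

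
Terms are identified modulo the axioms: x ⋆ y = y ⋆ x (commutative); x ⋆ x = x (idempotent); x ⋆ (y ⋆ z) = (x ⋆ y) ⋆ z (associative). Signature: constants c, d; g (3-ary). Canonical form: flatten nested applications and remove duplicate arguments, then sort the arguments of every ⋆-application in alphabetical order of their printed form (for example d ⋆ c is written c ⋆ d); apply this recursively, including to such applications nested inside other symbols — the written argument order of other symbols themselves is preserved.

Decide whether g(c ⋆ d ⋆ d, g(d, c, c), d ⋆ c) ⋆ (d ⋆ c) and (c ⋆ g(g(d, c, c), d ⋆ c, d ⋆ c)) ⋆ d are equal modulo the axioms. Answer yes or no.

Left:  g(c ⋆ d ⋆ d, g(d, c, c), d ⋆ c) ⋆ (d ⋆ c)
  Flatten:  g(c ⋆ d ⋆ d, g(d, c, c), d ⋆ c) ⋆ d ⋆ c
  Simplify inside:  g(c ⋆ d ⋆ d, g(d, c, c), d ⋆ c)  →  g(c ⋆ d, g(d, c, c), c ⋆ d)
  Sort arguments:  c ⋆ d ⋆ g(c ⋆ d, g(d, c, c), c ⋆ d)
Right:  (c ⋆ g(g(d, c, c), d ⋆ c, d ⋆ c)) ⋆ d
  Un-nest:  c ⋆ g(g(d, c, c), d ⋆ c, d ⋆ c) ⋆ d
  Simplify inside:  g(g(d, c, c), d ⋆ c, d ⋆ c)  →  g(g(d, c, c), c ⋆ d, c ⋆ d)
  Sort arguments:  c ⋆ d ⋆ g(g(d, c, c), c ⋆ d, c ⋆ d)

Answer: no — c ⋆ d ⋆ g(c ⋆ d, g(d, c, c), c ⋆ d) vs c ⋆ d ⋆ g(g(d, c, c), c ⋆ d, c ⋆ d)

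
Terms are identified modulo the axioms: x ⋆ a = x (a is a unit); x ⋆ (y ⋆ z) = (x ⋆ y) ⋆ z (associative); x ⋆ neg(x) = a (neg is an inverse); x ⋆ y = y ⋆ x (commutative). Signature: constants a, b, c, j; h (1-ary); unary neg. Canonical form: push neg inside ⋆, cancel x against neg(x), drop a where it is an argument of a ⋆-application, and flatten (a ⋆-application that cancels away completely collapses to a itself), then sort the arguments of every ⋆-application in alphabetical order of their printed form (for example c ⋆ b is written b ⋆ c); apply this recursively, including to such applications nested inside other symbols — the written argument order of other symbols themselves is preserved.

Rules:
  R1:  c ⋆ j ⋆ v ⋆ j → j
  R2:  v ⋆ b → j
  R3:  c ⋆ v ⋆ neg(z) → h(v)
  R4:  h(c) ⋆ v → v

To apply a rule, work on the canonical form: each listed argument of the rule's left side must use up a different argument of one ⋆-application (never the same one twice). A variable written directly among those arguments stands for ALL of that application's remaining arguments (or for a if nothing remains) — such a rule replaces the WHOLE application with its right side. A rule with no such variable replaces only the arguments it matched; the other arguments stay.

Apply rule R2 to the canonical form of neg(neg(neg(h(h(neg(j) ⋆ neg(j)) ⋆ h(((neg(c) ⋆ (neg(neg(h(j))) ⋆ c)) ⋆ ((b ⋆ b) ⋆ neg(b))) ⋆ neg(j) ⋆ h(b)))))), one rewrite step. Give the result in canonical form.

Answer: neg(h(h(j) ⋆ h(neg(j) ⋆ neg(j))))

Derivation:
Canonical form:  neg(h(h(b ⋆ h(b) ⋆ h(j) ⋆ neg(j)) ⋆ h(neg(j) ⋆ neg(j))))
R2 matches:  uses b;  v := h(b) ⋆ h(j) ⋆ neg(j)
Every leftover argument binds to the variable; the entire application is replaced.
Giving:  neg(h(h(j) ⋆ h(neg(j) ⋆ neg(j))))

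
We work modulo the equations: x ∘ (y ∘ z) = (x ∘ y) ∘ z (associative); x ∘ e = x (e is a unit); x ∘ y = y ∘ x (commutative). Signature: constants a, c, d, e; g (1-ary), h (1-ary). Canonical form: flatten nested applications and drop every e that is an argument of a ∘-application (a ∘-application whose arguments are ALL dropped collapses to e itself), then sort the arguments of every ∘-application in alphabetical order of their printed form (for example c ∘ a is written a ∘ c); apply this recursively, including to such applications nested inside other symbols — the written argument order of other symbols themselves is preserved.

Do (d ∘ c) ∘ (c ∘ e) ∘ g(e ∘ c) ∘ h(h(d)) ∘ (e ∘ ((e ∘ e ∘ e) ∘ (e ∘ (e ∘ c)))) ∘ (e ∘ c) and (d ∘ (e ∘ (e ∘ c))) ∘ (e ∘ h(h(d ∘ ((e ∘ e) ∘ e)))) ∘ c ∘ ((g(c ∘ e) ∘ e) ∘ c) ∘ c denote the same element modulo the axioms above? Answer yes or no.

Answer: yes — both canonical forms are c ∘ c ∘ c ∘ c ∘ d ∘ g(c) ∘ h(h(d))

Derivation:
Left:  (d ∘ c) ∘ (c ∘ e) ∘ g(e ∘ c) ∘ h(h(d)) ∘ (e ∘ ((e ∘ e ∘ e) ∘ (e ∘ (e ∘ c)))) ∘ (e ∘ c)
  Flatten:  d ∘ c ∘ c ∘ e ∘ g(e ∘ c) ∘ h(h(d)) ∘ e ∘ e ∘ e ∘ e ∘ e ∘ e ∘ c ∘ e ∘ c
  Inside:  g(e ∘ c)  →  g(c)
  Unit:  drop e (×8)
  Order the arguments:  c ∘ c ∘ c ∘ c ∘ d ∘ g(c) ∘ h(h(d))
Right:  (d ∘ (e ∘ (e ∘ c))) ∘ (e ∘ h(h(d ∘ ((e ∘ e) ∘ e)))) ∘ c ∘ ((g(c ∘ e) ∘ e) ∘ c) ∘ c
  Un-nest:  d ∘ e ∘ e ∘ c ∘ e ∘ h(h(d ∘ ((e ∘ e) ∘ e))) ∘ c ∘ g(c ∘ e) ∘ e ∘ c ∘ c
  Simplify inside:  h(h(d ∘ ((e ∘ e) ∘ e)))  →  h(h(d))
  Inside:  g(c ∘ e)  →  g(c)
  Drop the unit:  drop e (×4)
  Sort:  c ∘ c ∘ c ∘ c ∘ d ∘ g(c) ∘ h(h(d))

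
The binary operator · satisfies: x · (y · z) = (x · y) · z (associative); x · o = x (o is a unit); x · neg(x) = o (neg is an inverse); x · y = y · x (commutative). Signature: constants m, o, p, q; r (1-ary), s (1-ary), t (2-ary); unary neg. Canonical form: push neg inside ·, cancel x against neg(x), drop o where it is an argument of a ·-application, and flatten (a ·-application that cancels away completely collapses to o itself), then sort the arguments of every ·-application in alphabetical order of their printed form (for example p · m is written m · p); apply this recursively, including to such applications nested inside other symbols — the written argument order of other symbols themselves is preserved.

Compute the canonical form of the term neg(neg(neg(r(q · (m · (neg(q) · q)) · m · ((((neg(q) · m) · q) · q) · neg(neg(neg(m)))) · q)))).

Answer: neg(r(m · m · q · q · q))

Derivation:
Push neg inside:  distribute neg over · and collapse double neg
Collect:  neg(r(m · m · q · q · q))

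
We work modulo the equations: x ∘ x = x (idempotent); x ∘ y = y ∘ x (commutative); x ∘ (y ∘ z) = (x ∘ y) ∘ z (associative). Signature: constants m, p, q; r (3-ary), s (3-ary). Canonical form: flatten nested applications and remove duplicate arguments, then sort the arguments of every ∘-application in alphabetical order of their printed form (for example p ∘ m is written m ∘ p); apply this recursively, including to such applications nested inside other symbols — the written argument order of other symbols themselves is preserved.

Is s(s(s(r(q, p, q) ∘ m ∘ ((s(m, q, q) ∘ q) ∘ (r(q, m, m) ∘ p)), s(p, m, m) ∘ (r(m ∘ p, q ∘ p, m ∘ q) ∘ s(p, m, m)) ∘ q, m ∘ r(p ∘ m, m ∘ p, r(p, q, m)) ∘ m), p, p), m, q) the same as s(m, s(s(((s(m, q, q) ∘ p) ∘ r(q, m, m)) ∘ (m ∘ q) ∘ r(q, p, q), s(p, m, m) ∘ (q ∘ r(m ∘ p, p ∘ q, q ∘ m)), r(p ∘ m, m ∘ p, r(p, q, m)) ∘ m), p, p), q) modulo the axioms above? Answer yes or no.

Answer: no — s(s(s(m ∘ p ∘ q ∘ r(q, m, m) ∘ r(q, p, q) ∘ s(m, q, q), q ∘ r(m ∘ p, p ∘ q, m ∘ q) ∘ s(p, m, m), m ∘ r(m ∘ p, m ∘ p, r(p, q, m))), p, p), m, q) vs s(m, s(s(m ∘ p ∘ q ∘ r(q, m, m) ∘ r(q, p, q) ∘ s(m, q, q), q ∘ r(m ∘ p, p ∘ q, m ∘ q) ∘ s(p, m, m), m ∘ r(m ∘ p, m ∘ p, r(p, q, m))), p, p), q)

Derivation:
Left:  s(s(s(r(q, p, q) ∘ m ∘ ((s(m, q, q) ∘ q) ∘ (r(q, m, m) ∘ p)), s(p, m, m) ∘ (r(m ∘ p, q ∘ p, m ∘ q) ∘ s(p, m, m)) ∘ q, m ∘ r(p ∘ m, m ∘ p, r(p, q, m)) ∘ m), p, p), m, q)
  Descend into:  s(p, m, m) ∘ (r(m ∘ p, q ∘ p, m ∘ q) ∘ s(p, m, m)) ∘ q
  Flatten:  s(p, m, m) ∘ r(m ∘ p, q ∘ p, m ∘ q) ∘ s(p, m, m) ∘ q
  Canonicalize subterm:  r(m ∘ p, q ∘ p, m ∘ q)  →  r(m ∘ p, p ∘ q, m ∘ q)
  Drop duplicates:  drop duplicate s(p, m, m)
  Sort arguments:  q ∘ r(m ∘ p, p ∘ q, m ∘ q) ∘ s(p, m, m)
  Reassemble:  s(s(s(m ∘ p ∘ q ∘ r(q, m, m) ∘ r(q, p, q) ∘ s(m, q, q), q ∘ r(m ∘ p, p ∘ q, m ∘ q) ∘ s(p, m, m), m ∘ r(m ∘ p, m ∘ p, r(p, q, m))), p, p), m, q)
Right:  s(m, s(s(((s(m, q, q) ∘ p) ∘ r(q, m, m)) ∘ (m ∘ q) ∘ r(q, p, q), s(p, m, m) ∘ (q ∘ r(m ∘ p, p ∘ q, q ∘ m)), r(p ∘ m, m ∘ p, r(p, q, m)) ∘ m), p, p), q)
  Work inside:  ((s(m, q, q) ∘ p) ∘ r(q, m, m)) ∘ (m ∘ q) ∘ r(q, p, q)
  Merge nested applications:  s(m, q, q) ∘ p ∘ r(q, m, m) ∘ m ∘ q ∘ r(q, p, q)
  Sort arguments:  m ∘ p ∘ q ∘ r(q, m, m) ∘ r(q, p, q) ∘ s(m, q, q)
  Rebuild:  s(m, s(s(m ∘ p ∘ q ∘ r(q, m, m) ∘ r(q, p, q) ∘ s(m, q, q), q ∘ r(m ∘ p, p ∘ q, m ∘ q) ∘ s(p, m, m), m ∘ r(m ∘ p, m ∘ p, r(p, q, m))), p, p), q)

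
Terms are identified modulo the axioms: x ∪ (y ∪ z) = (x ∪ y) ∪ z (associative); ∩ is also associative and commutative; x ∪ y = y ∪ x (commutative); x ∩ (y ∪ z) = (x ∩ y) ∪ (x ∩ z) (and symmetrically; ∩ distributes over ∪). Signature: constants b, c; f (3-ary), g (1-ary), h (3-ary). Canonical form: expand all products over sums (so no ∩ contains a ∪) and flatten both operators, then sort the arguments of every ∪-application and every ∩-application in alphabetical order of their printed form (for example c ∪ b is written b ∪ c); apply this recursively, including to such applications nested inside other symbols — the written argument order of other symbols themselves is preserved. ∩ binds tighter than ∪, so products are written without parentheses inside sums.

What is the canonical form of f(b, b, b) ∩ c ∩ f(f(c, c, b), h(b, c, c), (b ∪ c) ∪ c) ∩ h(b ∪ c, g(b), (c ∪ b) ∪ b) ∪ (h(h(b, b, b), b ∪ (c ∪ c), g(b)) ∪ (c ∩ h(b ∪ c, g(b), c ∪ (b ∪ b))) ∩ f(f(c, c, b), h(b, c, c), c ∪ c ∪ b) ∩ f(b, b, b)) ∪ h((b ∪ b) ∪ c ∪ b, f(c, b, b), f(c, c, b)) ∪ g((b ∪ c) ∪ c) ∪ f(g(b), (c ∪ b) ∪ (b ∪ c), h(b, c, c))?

Answer: c ∩ f(b, b, b) ∩ f(f(c, c, b), h(b, c, c), b ∪ c ∪ c) ∩ h(b ∪ c, g(b), b ∪ b ∪ c) ∪ c ∩ f(b, b, b) ∩ f(f(c, c, b), h(b, c, c), b ∪ c ∪ c) ∩ h(b ∪ c, g(b), b ∪ b ∪ c) ∪ f(g(b), b ∪ b ∪ c ∪ c, h(b, c, c)) ∪ g(b ∪ c ∪ c) ∪ h(b ∪ b ∪ b ∪ c, f(c, b, b), f(c, c, b)) ∪ h(h(b, b, b), b ∪ c ∪ c, g(b))

Derivation:
Un-nest:  c ∩ f(b, b, b) ∩ f(f(c, c, b), h(b, c, c), b ∪ c ∪ c) ∩ h(b ∪ c, g(b), b ∪ b ∪ c) ∪ h(h(b, b, b), b ∪ c ∪ c, g(b)) ∪ c ∩ f(b, b, b) ∩ f(f(c, c, b), h(b, c, c), b ∪ c ∪ c) ∩ h(b ∪ c, g(b), b ∪ b ∪ c) ∪ h(b ∪ b ∪ b ∪ c, f(c, b, b), f(c, c, b)) ∪ g(b ∪ c ∪ c) ∪ f(g(b), b ∪ b ∪ c ∪ c, h(b, c, c))
Order the arguments:  c ∩ f(b, b, b) ∩ f(f(c, c, b), h(b, c, c), b ∪ c ∪ c) ∩ h(b ∪ c, g(b), b ∪ b ∪ c) ∪ c ∩ f(b, b, b) ∩ f(f(c, c, b), h(b, c, c), b ∪ c ∪ c) ∩ h(b ∪ c, g(b), b ∪ b ∪ c) ∪ f(g(b), b ∪ b ∪ c ∪ c, h(b, c, c)) ∪ g(b ∪ c ∪ c) ∪ h(b ∪ b ∪ b ∪ c, f(c, b, b), f(c, c, b)) ∪ h(h(b, b, b), b ∪ c ∪ c, g(b))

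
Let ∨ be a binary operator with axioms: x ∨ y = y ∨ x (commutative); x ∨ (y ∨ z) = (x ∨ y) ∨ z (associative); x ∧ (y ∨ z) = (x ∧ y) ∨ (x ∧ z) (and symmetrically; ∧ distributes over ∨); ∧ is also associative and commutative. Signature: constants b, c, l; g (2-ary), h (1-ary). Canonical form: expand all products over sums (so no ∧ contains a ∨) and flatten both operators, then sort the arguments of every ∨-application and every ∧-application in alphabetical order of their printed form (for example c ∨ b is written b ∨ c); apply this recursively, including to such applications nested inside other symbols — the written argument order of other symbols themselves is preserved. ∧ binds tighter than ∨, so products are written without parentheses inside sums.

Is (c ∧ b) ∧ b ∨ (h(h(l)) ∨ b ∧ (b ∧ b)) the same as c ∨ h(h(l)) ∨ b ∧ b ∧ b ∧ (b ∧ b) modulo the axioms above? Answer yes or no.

Answer: no — b ∧ b ∧ b ∨ b ∧ b ∧ c ∨ h(h(l)) vs b ∧ b ∧ b ∧ b ∧ b ∨ c ∨ h(h(l))

Derivation:
Left:  (c ∧ b) ∧ b ∨ (h(h(l)) ∨ b ∧ (b ∧ b))
  Merge nested applications:  b ∧ b ∧ c ∨ h(h(l)) ∨ b ∧ b ∧ b
  Sort arguments:  b ∧ b ∧ b ∨ b ∧ b ∧ c ∨ h(h(l))
Right:  c ∨ h(h(l)) ∨ b ∧ b ∧ b ∧ (b ∧ b)
  Un-nest:  c ∨ h(h(l)) ∨ b ∧ b ∧ b ∧ b ∧ b
  Sort arguments:  b ∧ b ∧ b ∧ b ∧ b ∨ c ∨ h(h(l))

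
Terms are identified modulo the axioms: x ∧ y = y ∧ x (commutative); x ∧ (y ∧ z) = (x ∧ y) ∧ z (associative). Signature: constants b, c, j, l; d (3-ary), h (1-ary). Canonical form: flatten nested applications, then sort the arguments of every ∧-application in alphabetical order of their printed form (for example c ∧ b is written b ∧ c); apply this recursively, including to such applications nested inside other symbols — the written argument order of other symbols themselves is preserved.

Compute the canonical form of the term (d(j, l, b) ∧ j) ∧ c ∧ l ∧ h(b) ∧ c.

Answer: c ∧ c ∧ d(j, l, b) ∧ h(b) ∧ j ∧ l

Derivation:
Merge nested applications:  d(j, l, b) ∧ j ∧ c ∧ l ∧ h(b) ∧ c
Sort arguments:  c ∧ c ∧ d(j, l, b) ∧ h(b) ∧ j ∧ l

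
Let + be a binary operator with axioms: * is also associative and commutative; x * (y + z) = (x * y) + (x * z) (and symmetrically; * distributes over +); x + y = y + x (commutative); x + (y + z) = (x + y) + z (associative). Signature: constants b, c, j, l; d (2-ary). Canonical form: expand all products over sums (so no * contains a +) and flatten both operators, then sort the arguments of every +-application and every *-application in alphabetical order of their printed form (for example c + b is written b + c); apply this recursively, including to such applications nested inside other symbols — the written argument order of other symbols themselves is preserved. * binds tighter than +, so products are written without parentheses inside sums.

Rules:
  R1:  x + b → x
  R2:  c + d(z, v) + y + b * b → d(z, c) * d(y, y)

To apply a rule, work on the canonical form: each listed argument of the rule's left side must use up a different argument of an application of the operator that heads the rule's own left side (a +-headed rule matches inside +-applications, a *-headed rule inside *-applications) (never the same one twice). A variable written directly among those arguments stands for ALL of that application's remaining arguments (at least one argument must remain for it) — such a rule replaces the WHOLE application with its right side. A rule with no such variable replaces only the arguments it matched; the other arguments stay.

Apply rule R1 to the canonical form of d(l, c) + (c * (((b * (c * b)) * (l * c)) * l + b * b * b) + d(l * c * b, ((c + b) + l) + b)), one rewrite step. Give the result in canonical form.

Canonical form:  b * b * b * c + b * b * c * c * c * l * l + d(b * c * l, b + b + c + l) + d(l, c)
R1 matches:  uses b;  x := b + c + l
Every leftover argument binds to the variable; the entire application is replaced.
New term:  b * b * b * c + b * b * c * c * c * l * l + d(b * c * l, b + c + l) + d(l, c)

Answer: b * b * b * c + b * b * c * c * c * l * l + d(b * c * l, b + c + l) + d(l, c)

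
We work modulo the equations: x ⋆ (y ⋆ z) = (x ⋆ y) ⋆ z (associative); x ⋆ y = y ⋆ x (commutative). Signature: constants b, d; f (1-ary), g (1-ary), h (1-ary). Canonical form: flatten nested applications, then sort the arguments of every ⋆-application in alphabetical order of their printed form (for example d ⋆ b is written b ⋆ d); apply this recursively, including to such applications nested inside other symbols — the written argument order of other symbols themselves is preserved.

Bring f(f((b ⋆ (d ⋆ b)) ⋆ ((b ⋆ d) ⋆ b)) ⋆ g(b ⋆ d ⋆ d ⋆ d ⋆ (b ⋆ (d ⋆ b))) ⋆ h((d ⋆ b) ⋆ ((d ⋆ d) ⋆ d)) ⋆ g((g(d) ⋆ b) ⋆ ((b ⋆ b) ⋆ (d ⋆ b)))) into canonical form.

Answer: f(f(b ⋆ b ⋆ b ⋆ b ⋆ d ⋆ d) ⋆ g(b ⋆ b ⋆ b ⋆ b ⋆ d ⋆ g(d)) ⋆ g(b ⋆ b ⋆ b ⋆ d ⋆ d ⋆ d ⋆ d) ⋆ h(b ⋆ d ⋆ d ⋆ d ⋆ d))

Derivation:
Descend into:  f((b ⋆ (d ⋆ b)) ⋆ ((b ⋆ d) ⋆ b)) ⋆ g(b ⋆ d ⋆ d ⋆ d ⋆ (b ⋆ (d ⋆ b))) ⋆ h((d ⋆ b) ⋆ ((d ⋆ d) ⋆ d)) ⋆ g((g(d) ⋆ b) ⋆ ((b ⋆ b) ⋆ (d ⋆ b)))
Inside:  f((b ⋆ (d ⋆ b)) ⋆ ((b ⋆ d) ⋆ b))  →  f(b ⋆ b ⋆ b ⋆ b ⋆ d ⋆ d)
Simplify inside:  g(b ⋆ d ⋆ d ⋆ d ⋆ (b ⋆ (d ⋆ b)))  →  g(b ⋆ b ⋆ b ⋆ d ⋆ d ⋆ d ⋆ d)
Canonicalize subterm:  h((d ⋆ b) ⋆ ((d ⋆ d) ⋆ d))  →  h(b ⋆ d ⋆ d ⋆ d ⋆ d)
Sort arguments:  f(b ⋆ b ⋆ b ⋆ b ⋆ d ⋆ d) ⋆ g(b ⋆ b ⋆ b ⋆ b ⋆ d ⋆ g(d)) ⋆ g(b ⋆ b ⋆ b ⋆ d ⋆ d ⋆ d ⋆ d) ⋆ h(b ⋆ d ⋆ d ⋆ d ⋆ d)
Reassemble:  f(f(b ⋆ b ⋆ b ⋆ b ⋆ d ⋆ d) ⋆ g(b ⋆ b ⋆ b ⋆ b ⋆ d ⋆ g(d)) ⋆ g(b ⋆ b ⋆ b ⋆ d ⋆ d ⋆ d ⋆ d) ⋆ h(b ⋆ d ⋆ d ⋆ d ⋆ d))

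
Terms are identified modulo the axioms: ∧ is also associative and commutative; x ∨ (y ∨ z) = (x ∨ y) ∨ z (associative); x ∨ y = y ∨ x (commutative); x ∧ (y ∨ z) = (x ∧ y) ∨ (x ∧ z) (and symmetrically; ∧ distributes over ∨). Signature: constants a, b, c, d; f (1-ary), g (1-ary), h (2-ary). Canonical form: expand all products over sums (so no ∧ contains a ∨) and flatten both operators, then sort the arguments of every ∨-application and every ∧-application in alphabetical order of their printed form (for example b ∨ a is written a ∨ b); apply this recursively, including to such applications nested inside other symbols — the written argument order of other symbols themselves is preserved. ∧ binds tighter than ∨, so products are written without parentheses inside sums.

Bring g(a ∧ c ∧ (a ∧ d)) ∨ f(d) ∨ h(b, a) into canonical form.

Answer: f(d) ∨ g(a ∧ a ∧ c ∧ d) ∨ h(b, a)

Derivation:
Merge nested applications:  g(a ∧ a ∧ c ∧ d) ∨ f(d) ∨ h(b, a)
Sort arguments:  f(d) ∨ g(a ∧ a ∧ c ∧ d) ∨ h(b, a)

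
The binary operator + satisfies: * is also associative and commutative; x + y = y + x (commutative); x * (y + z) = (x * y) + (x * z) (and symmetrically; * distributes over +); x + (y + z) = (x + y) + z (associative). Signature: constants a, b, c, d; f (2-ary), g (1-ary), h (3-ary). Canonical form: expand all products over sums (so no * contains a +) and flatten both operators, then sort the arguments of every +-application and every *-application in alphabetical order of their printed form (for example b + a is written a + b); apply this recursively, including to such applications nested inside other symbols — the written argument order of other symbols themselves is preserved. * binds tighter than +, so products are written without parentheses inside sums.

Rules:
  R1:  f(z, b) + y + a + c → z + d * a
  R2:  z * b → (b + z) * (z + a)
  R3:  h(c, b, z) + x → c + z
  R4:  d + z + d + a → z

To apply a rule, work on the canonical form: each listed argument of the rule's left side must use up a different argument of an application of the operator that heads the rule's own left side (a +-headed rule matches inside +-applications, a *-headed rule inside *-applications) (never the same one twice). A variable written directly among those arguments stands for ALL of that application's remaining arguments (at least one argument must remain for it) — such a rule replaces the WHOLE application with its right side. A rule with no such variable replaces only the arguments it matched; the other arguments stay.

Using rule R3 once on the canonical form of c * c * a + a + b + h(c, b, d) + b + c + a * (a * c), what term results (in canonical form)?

Answer: c + d

Derivation:
Canonical form:  a + a * a * c + a * c * c + b + b + c + h(c, b, d)
Match R3:  consume h(c, b, d);  x := a + a * a * c + a * c * c + b + b + c, z := d
Every leftover argument binds to the variable; the entire application is replaced.
Giving:  c + d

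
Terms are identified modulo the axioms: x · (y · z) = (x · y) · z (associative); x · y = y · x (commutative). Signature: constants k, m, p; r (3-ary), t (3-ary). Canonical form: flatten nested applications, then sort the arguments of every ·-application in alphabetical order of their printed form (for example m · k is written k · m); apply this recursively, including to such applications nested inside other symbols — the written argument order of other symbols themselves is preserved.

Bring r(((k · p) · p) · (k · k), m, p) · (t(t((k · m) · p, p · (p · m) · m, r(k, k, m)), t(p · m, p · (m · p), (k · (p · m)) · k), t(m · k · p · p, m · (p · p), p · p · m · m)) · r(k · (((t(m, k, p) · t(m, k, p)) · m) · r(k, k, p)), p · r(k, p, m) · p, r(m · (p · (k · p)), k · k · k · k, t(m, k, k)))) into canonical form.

Flatten:  r(((k · p) · p) · (k · k), m, p) · t(t((k · m) · p, p · (p · m) · m, r(k, k, m)), t(p · m, p · (m · p), (k · (p · m)) · k), t(m · k · p · p, m · (p · p), p · p · m · m)) · r(k · (((t(m, k, p) · t(m, k, p)) · m) · r(k, k, p)), p · r(k, p, m) · p, r(m · (p · (k · p)), k · k · k · k, t(m, k, k)))
Inside:  r(((k · p) · p) · (k · k), m, p)  →  r(k · k · k · p · p, m, p)
Simplify inside:  t(t((k · m) · p, p · (p · m) · m, r(k, k, m)), t(p · m, p · (m · p), (k · (p · m)) · k), t(m · k · p · p, m · (p · p), p · p · m · m))  →  t(t(k · m · p, m · m · p · p, r(k, k, m)), t(m · p, m · p · p, k · k · m · p), t(k · m · p · p, m · p · p, m · m · p · p))
Canonicalize subterm:  r(k · (((t(m, k, p) · t(m, k, p)) · m) · r(k, k, p)), p · r(k, p, m) · p, r(m · (p · (k · p)), k · k · k · k, t(m, k, k)))  →  r(k · m · r(k, k, p) · t(m, k, p) · t(m, k, p), p · p · r(k, p, m), r(k · m · p · p, k · k · k · k, t(m, k, k)))
Sort arguments:  r(k · k · k · p · p, m, p) · r(k · m · r(k, k, p) · t(m, k, p) · t(m, k, p), p · p · r(k, p, m), r(k · m · p · p, k · k · k · k, t(m, k, k))) · t(t(k · m · p, m · m · p · p, r(k, k, m)), t(m · p, m · p · p, k · k · m · p), t(k · m · p · p, m · p · p, m · m · p · p))

Answer: r(k · k · k · p · p, m, p) · r(k · m · r(k, k, p) · t(m, k, p) · t(m, k, p), p · p · r(k, p, m), r(k · m · p · p, k · k · k · k, t(m, k, k))) · t(t(k · m · p, m · m · p · p, r(k, k, m)), t(m · p, m · p · p, k · k · m · p), t(k · m · p · p, m · p · p, m · m · p · p))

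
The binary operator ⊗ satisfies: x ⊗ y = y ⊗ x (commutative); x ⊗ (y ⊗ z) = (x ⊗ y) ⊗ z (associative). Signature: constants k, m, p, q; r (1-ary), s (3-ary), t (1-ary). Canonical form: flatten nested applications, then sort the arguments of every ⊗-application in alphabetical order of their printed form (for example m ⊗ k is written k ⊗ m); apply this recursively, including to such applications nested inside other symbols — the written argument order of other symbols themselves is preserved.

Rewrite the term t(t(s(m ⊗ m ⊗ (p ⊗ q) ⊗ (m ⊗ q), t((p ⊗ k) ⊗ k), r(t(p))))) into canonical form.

Focus inside:  m ⊗ m ⊗ (p ⊗ q) ⊗ (m ⊗ q)
Merge nested applications:  m ⊗ m ⊗ p ⊗ q ⊗ m ⊗ q
Sort:  m ⊗ m ⊗ m ⊗ p ⊗ q ⊗ q
Rebuild:  t(t(s(m ⊗ m ⊗ m ⊗ p ⊗ q ⊗ q, t(k ⊗ k ⊗ p), r(t(p)))))

Answer: t(t(s(m ⊗ m ⊗ m ⊗ p ⊗ q ⊗ q, t(k ⊗ k ⊗ p), r(t(p)))))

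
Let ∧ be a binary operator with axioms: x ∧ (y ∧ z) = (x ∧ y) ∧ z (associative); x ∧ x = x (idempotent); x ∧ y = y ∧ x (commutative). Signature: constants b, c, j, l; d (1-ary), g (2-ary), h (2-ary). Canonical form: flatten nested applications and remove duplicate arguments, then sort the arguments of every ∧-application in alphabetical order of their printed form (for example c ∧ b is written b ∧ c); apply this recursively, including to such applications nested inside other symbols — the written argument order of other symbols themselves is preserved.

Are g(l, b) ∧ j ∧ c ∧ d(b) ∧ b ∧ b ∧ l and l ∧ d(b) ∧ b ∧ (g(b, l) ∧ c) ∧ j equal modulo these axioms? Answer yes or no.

Left:  g(l, b) ∧ j ∧ c ∧ d(b) ∧ b ∧ b ∧ l
  Idempotence:  drop duplicate b
  Order the arguments:  b ∧ c ∧ d(b) ∧ g(l, b) ∧ j ∧ l
Right:  l ∧ d(b) ∧ b ∧ (g(b, l) ∧ c) ∧ j
  Flatten:  l ∧ d(b) ∧ b ∧ g(b, l) ∧ c ∧ j
  Order the arguments:  b ∧ c ∧ d(b) ∧ g(b, l) ∧ j ∧ l

Answer: no — b ∧ c ∧ d(b) ∧ g(l, b) ∧ j ∧ l vs b ∧ c ∧ d(b) ∧ g(b, l) ∧ j ∧ l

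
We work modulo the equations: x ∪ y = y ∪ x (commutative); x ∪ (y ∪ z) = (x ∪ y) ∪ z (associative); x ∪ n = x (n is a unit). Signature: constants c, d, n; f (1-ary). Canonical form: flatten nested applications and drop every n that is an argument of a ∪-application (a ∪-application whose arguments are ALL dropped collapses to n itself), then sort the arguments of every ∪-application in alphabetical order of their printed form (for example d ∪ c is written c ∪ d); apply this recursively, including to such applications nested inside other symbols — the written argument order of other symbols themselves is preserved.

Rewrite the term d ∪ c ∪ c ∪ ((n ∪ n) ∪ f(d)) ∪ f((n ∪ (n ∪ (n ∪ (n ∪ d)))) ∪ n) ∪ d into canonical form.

Answer: c ∪ c ∪ d ∪ d ∪ f(d) ∪ f(d)

Derivation:
Un-nest:  d ∪ c ∪ c ∪ n ∪ n ∪ f(d) ∪ f((n ∪ (n ∪ (n ∪ (n ∪ d)))) ∪ n) ∪ d
Canonicalize subterm:  f((n ∪ (n ∪ (n ∪ (n ∪ d)))) ∪ n)  →  f(d)
Units out:  drop n (×2)
Sort arguments:  c ∪ c ∪ d ∪ d ∪ f(d) ∪ f(d)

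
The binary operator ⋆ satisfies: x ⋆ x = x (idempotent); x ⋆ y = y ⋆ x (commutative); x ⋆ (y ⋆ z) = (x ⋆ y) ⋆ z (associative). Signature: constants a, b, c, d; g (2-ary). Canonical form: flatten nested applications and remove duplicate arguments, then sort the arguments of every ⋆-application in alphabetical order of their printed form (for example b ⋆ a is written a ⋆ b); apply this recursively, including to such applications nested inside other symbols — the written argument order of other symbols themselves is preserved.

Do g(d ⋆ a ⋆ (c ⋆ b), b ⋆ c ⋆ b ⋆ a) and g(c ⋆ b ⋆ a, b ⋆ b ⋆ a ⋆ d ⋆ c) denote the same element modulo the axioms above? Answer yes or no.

Left:  g(d ⋆ a ⋆ (c ⋆ b), b ⋆ c ⋆ b ⋆ a)
  Focus inside:  d ⋆ a ⋆ (c ⋆ b)
  Flatten:  d ⋆ a ⋆ c ⋆ b
  Order the arguments:  a ⋆ b ⋆ c ⋆ d
  Rebuild:  g(a ⋆ b ⋆ c ⋆ d, a ⋆ b ⋆ c)
Right:  g(c ⋆ b ⋆ a, b ⋆ b ⋆ a ⋆ d ⋆ c)
  Work inside:  b ⋆ b ⋆ a ⋆ d ⋆ c
  Drop duplicates:  drop duplicate b
  Sort:  a ⋆ b ⋆ c ⋆ d
  Rebuild:  g(a ⋆ b ⋆ c, a ⋆ b ⋆ c ⋆ d)

Answer: no — g(a ⋆ b ⋆ c ⋆ d, a ⋆ b ⋆ c) vs g(a ⋆ b ⋆ c, a ⋆ b ⋆ c ⋆ d)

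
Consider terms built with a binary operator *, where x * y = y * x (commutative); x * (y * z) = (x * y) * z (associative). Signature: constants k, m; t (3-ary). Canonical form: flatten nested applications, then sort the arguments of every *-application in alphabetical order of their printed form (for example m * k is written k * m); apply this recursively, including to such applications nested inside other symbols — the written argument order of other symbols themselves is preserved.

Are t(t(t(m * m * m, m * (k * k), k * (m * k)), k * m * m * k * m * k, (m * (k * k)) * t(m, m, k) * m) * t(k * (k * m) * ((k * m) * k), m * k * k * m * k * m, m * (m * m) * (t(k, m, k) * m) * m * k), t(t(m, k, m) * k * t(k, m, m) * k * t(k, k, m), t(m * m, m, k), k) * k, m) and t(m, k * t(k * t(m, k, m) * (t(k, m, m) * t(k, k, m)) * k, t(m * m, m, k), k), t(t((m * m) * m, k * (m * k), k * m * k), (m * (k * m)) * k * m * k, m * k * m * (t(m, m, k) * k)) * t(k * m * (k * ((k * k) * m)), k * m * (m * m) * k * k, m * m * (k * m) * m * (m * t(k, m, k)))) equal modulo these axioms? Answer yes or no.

Left:  t(t(t(m * m * m, m * (k * k), k * (m * k)), k * m * m * k * m * k, (m * (k * k)) * t(m, m, k) * m) * t(k * (k * m) * ((k * m) * k), m * k * k * m * k * m, m * (m * m) * (t(k, m, k) * m) * m * k), t(t(m, k, m) * k * t(k, m, m) * k * t(k, k, m), t(m * m, m, k), k) * k, m)
  Descend into:  t(t(m * m * m, m * (k * k), k * (m * k)), k * m * m * k * m * k, (m * (k * k)) * t(m, m, k) * m) * t(k * (k * m) * ((k * m) * k), m * k * k * m * k * m, m * (m * m) * (t(k, m, k) * m) * m * k)
  Canonicalize subterm:  t(t(m * m * m, m * (k * k), k * (m * k)), k * m * m * k * m * k, (m * (k * k)) * t(m, m, k) * m)  →  t(t(m * m * m, k * k * m, k * k * m), k * k * k * m * m * m, k * k * m * m * t(m, m, k))
  Canonicalize subterm:  t(k * (k * m) * ((k * m) * k), m * k * k * m * k * m, m * (m * m) * (t(k, m, k) * m) * m * k)  →  t(k * k * k * k * m * m, k * k * k * m * m * m, k * m * m * m * m * m * t(k, m, k))
  Order the arguments:  t(k * k * k * k * m * m, k * k * k * m * m * m, k * m * m * m * m * m * t(k, m, k)) * t(t(m * m * m, k * k * m, k * k * m), k * k * k * m * m * m, k * k * m * m * t(m, m, k))
  Put back:  t(t(k * k * k * k * m * m, k * k * k * m * m * m, k * m * m * m * m * m * t(k, m, k)) * t(t(m * m * m, k * k * m, k * k * m), k * k * k * m * m * m, k * k * m * m * t(m, m, k)), k * t(k * k * t(k, k, m) * t(k, m, m) * t(m, k, m), t(m * m, m, k), k), m)
Right:  t(m, k * t(k * t(m, k, m) * (t(k, m, m) * t(k, k, m)) * k, t(m * m, m, k), k), t(t((m * m) * m, k * (m * k), k * m * k), (m * (k * m)) * k * m * k, m * k * m * (t(m, m, k) * k)) * t(k * m * (k * ((k * k) * m)), k * m * (m * m) * k * k, m * m * (k * m) * m * (m * t(k, m, k))))
  Work inside:  t(t((m * m) * m, k * (m * k), k * m * k), (m * (k * m)) * k * m * k, m * k * m * (t(m, m, k) * k)) * t(k * m * (k * ((k * k) * m)), k * m * (m * m) * k * k, m * m * (k * m) * m * (m * t(k, m, k)))
  Canonicalize subterm:  t(t((m * m) * m, k * (m * k), k * m * k), (m * (k * m)) * k * m * k, m * k * m * (t(m, m, k) * k))  →  t(t(m * m * m, k * k * m, k * k * m), k * k * k * m * m * m, k * k * m * m * t(m, m, k))
  Inside:  t(k * m * (k * ((k * k) * m)), k * m * (m * m) * k * k, m * m * (k * m) * m * (m * t(k, m, k)))  →  t(k * k * k * k * m * m, k * k * k * m * m * m, k * m * m * m * m * m * t(k, m, k))
  Sort arguments:  t(k * k * k * k * m * m, k * k * k * m * m * m, k * m * m * m * m * m * t(k, m, k)) * t(t(m * m * m, k * k * m, k * k * m), k * k * k * m * m * m, k * k * m * m * t(m, m, k))
  Rebuild:  t(m, k * t(k * k * t(k, k, m) * t(k, m, m) * t(m, k, m), t(m * m, m, k), k), t(k * k * k * k * m * m, k * k * k * m * m * m, k * m * m * m * m * m * t(k, m, k)) * t(t(m * m * m, k * k * m, k * k * m), k * k * k * m * m * m, k * k * m * m * t(m, m, k)))

Answer: no — t(t(k * k * k * k * m * m, k * k * k * m * m * m, k * m * m * m * m * m * t(k, m, k)) * t(t(m * m * m, k * k * m, k * k * m), k * k * k * m * m * m, k * k * m * m * t(m, m, k)), k * t(k * k * t(k, k, m) * t(k, m, m) * t(m, k, m), t(m * m, m, k), k), m) vs t(m, k * t(k * k * t(k, k, m) * t(k, m, m) * t(m, k, m), t(m * m, m, k), k), t(k * k * k * k * m * m, k * k * k * m * m * m, k * m * m * m * m * m * t(k, m, k)) * t(t(m * m * m, k * k * m, k * k * m), k * k * k * m * m * m, k * k * m * m * t(m, m, k)))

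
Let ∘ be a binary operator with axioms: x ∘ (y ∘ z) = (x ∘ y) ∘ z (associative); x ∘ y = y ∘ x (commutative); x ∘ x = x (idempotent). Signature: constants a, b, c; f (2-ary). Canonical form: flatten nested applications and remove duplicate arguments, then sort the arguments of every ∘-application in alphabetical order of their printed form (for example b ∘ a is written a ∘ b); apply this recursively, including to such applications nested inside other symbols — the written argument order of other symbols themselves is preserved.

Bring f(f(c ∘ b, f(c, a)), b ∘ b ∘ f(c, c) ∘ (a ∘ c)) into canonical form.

Work inside:  b ∘ b ∘ f(c, c) ∘ (a ∘ c)
Flatten:  b ∘ b ∘ f(c, c) ∘ a ∘ c
Deduplicate:  drop duplicate b
Sort:  a ∘ b ∘ c ∘ f(c, c)
Rebuild:  f(f(b ∘ c, f(c, a)), a ∘ b ∘ c ∘ f(c, c))

Answer: f(f(b ∘ c, f(c, a)), a ∘ b ∘ c ∘ f(c, c))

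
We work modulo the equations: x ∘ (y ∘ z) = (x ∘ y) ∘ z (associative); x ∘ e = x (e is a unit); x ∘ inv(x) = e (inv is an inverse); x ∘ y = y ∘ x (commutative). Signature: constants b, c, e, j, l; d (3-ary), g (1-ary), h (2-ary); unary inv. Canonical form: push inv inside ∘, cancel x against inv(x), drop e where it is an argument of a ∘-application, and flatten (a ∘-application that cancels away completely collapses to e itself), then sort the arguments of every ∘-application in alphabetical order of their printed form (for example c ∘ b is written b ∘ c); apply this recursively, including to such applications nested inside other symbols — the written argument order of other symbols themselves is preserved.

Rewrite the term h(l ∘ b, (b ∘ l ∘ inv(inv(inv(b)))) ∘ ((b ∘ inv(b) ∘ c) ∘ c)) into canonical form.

Focus inside:  (b ∘ l ∘ inv(inv(inv(b)))) ∘ ((b ∘ inv(b) ∘ c) ∘ c)
Push inv inside:  distribute inv over ∘ and collapse double inv
Cancel:  b cancels
Combine occurrences:  l ∘ c ∘ c
Order the arguments:  c ∘ c ∘ l
Rebuild:  h(b ∘ l, c ∘ c ∘ l)

Answer: h(b ∘ l, c ∘ c ∘ l)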